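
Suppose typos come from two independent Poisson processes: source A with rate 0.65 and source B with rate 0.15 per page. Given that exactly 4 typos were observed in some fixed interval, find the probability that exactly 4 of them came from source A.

Given the total, each event is independently from source A with probability p = λ_A/(λ_A+λ_B) = 0.65/0.8 = 0.8125.
So K ~ Binomial(4, 0.65/0.8): P(K = 4) = C(4,4) · (0.65/0.8)^4 · (0.15/0.8)^0 ≈ 0.4358.

0.4358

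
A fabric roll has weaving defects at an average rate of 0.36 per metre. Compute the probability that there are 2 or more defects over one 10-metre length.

Over the interval, μ = 0.36 × 10 = 3.6 (a 10-metre length = 10 metres).
P(N ≥ 2) = 1 − P(N ≤ 1) = 1 − Σ_{j=0}^{1} e^(−μ) μ^j/j! ≈ 0.8743.

0.8743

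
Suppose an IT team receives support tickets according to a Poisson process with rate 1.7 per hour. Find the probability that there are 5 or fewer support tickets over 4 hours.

Over the interval, μ = 1.7 × 4 = 6.8 (4 hours).
P(N ≤ 5) = Σ_{j=0}^{5} e^(−μ) μ^j/j! ≈ 0.3270.

0.3270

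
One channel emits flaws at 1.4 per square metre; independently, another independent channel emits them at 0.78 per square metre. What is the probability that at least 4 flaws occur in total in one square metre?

0.1767

Independent Poisson processes superpose: combined rate λ = 1.4 + 0.78 = 2.18 per square metre.
So μ = 2.18.
P(N ≥ 4) = 1 − P(N ≤ 3) ≈ 0.1767.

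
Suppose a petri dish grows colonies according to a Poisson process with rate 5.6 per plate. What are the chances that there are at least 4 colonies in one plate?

0.8094

With mean μ = 5.6 per plate,
P(N ≥ 4) = 1 − P(N ≤ 3) = 1 − Σ_{j=0}^{3} e^(−μ) μ^j/j! ≈ 0.8094.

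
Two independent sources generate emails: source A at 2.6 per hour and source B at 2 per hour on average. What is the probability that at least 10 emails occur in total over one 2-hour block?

Independent Poisson processes superpose: combined rate λ = 2.6 + 2 = 4.6 per hour.
Over the interval, μ = 4.6 × 2 = 9.2 (a 2-hour block = 2 hours).
P(N ≥ 10) = 1 − P(N ≤ 9) ≈ 0.4389.

0.4389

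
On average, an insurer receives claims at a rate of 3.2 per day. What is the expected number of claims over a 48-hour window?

E[N] = λt = 3.2 × 2 = 6.4 (a 48-hour window = 2 days).

6.4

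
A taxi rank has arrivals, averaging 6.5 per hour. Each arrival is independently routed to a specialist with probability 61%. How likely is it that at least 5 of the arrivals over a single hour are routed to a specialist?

Thinning: the arrivals that are routed to a specialist themselves form a Poisson process with rate 0.61 × 6.5 = 3.965 per hour.
So μ = 3.965.
P(N ≥ 5) = 1 − P(N ≤ 4) ≈ 0.3643.

0.3643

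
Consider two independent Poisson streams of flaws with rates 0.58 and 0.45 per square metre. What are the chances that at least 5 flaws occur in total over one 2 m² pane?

Independent Poisson processes superpose: combined rate λ = 0.58 + 0.45 = 1.03 per square metre.
Over the interval, μ = 1.03 × 2 = 2.06 (a 2 m² pane = 2 square metres).
P(N ≥ 5) = 1 − P(N ≤ 4) ≈ 0.0582.

0.0582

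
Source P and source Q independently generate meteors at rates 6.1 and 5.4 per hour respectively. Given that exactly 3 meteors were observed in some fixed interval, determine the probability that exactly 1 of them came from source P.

0.3509

Given the total, each event is independently from source P with probability p = λ_P/(λ_P+λ_Q) = 6.1/11.5 ≈ 0.5304.
So K ~ Binomial(3, 6.1/11.5): P(K = 1) = C(3,1) · (6.1/11.5)^1 · (5.4/11.5)^2 ≈ 0.3509.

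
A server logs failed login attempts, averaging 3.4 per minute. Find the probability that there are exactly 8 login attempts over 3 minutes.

0.1080

Over the interval, μ = 3.4 × 3 = 10.2 (3 minutes).
P(N = 8) = e^(−μ) μ^8/8! = e^(−10.2) · 10.2^8/40320 ≈ 0.1080.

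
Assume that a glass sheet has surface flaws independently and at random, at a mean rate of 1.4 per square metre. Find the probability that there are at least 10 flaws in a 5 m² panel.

0.1695

Over the interval, μ = 1.4 × 5 = 7 (a 5 m² panel = 5 square metres).
P(N ≥ 10) = 1 − P(N ≤ 9) = 1 − Σ_{j=0}^{9} e^(−μ) μ^j/j! ≈ 0.1695.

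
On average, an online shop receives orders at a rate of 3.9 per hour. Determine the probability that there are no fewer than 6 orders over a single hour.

0.1994

With mean μ = 3.9 per hour,
P(N ≥ 6) = 1 − P(N ≤ 5) = 1 − Σ_{j=0}^{5} e^(−μ) μ^j/j! ≈ 0.1994.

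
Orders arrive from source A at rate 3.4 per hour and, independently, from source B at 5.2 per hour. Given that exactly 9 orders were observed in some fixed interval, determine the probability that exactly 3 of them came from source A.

Given the total, each event is independently from source A with probability p = λ_A/(λ_A+λ_B) = 3.4/8.6 ≈ 0.3953.
So K ~ Binomial(9, 3.4/8.6): P(K = 3) = C(9,3) · (3.4/8.6)^3 · (5.2/8.6)^6 ≈ 0.2537.

0.2537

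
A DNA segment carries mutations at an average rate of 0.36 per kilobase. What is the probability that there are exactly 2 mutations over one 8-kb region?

0.2328

Over the interval, μ = 0.36 × 8 = 2.88 (an 8-kb region = 8 kilobases).
P(N = 2) = e^(−μ) μ^2/2! = e^(−2.88) · 2.88^2/2 ≈ 0.2328.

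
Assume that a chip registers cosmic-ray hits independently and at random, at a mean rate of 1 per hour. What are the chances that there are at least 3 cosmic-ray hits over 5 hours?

0.8753

Over the interval, μ = 1 × 5 = 5 (5 hours).
P(N ≥ 3) = 1 − P(N ≤ 2) = 1 − Σ_{j=0}^{2} e^(−μ) μ^j/j! ≈ 0.8753.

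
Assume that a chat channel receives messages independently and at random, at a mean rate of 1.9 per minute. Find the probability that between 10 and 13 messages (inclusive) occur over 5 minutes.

0.3763

Over the interval, μ = 1.9 × 5 = 9.5 (5 minutes).
P(10 ≤ N ≤ 13) = Σ_{j=10}^{13} e^(−9.5) · 9.5^j/j! ≈ 0.3763.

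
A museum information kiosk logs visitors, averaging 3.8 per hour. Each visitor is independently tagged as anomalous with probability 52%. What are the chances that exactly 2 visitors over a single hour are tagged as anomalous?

0.2706

Thinning: the visitors that are tagged as anomalous themselves form a Poisson process with rate 0.52 × 3.8 = 1.976 per hour.
So μ = 1.976.
P(N = 2) = e^(−1.976) · 1.976^2/2! ≈ 0.2706.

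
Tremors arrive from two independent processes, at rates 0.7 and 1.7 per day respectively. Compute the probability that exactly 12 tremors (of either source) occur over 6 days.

0.0925

Independent Poisson processes superpose: combined rate λ = 0.7 + 1.7 = 2.4 per day.
Over the interval, μ = 2.4 × 6 = 14.4 (6 days).
P(N = 12) = e^(−14.4) · 14.4^12/12! ≈ 0.0925.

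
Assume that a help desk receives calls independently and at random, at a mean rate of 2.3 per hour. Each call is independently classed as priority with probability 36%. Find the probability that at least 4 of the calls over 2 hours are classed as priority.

Thinning: the calls that are classed as priority themselves form a Poisson process with rate 0.36 × 2.3 = 0.828 per hour.
Over the interval, μ = 0.828 × 2 = 1.656 (2 hours).
P(N ≥ 4) = 1 − P(N ≤ 3) ≈ 0.0867.

0.0867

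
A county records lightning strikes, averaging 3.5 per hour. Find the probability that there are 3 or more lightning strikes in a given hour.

0.6792

With mean μ = 3.5 per hour,
P(N ≥ 3) = 1 − P(N ≤ 2) = 1 − Σ_{j=0}^{2} e^(−μ) μ^j/j! ≈ 0.6792.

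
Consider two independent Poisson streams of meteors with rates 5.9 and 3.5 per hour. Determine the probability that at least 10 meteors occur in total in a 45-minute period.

Independent Poisson processes superpose: combined rate λ = 5.9 + 3.5 = 9.4 per hour.
Over the interval, μ = 9.4 × 0.75 = 7.05 (a 45-minute period = 0.75 hours).
P(N ≥ 10) = 1 − P(N ≤ 9) ≈ 0.1746.

0.1746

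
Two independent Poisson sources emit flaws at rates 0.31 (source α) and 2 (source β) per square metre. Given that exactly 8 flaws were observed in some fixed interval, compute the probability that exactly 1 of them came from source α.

Given the total, each event is independently from source α with probability p = λ_α/(λ_α+λ_β) = 0.31/2.31 ≈ 0.1342.
So K ~ Binomial(8, 0.31/2.31): P(K = 1) = C(8,1) · (0.31/2.31)^1 · (2/2.31)^7 ≈ 0.3915.

0.3915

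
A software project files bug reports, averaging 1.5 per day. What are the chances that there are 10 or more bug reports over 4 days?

Over the interval, μ = 1.5 × 4 = 6 (4 days).
P(N ≥ 10) = 1 − P(N ≤ 9) = 1 − Σ_{j=0}^{9} e^(−μ) μ^j/j! ≈ 0.0839.

0.0839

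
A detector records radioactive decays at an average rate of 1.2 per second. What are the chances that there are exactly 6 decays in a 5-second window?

Over the interval, μ = 1.2 × 5 = 6 (a 5-second window = 5 seconds).
P(N = 6) = e^(−μ) μ^6/6! = e^(−6) · 6^6/720 ≈ 0.1606.

0.1606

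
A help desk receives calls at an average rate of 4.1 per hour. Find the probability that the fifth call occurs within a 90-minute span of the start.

0.7345

Over the interval, μ = 4.1 × 1.5 = 6.15 (a 90-minute span = 1.5 hours).
The fifth arrival falls in the interval iff at least 5 events occur there: P(S_5 ≤ t) = P(N ≥ 5) = 1 − P(N ≤ 4) ≈ 0.7345.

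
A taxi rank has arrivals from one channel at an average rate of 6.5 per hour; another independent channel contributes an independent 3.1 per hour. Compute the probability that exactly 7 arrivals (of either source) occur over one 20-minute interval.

Independent Poisson processes superpose: combined rate λ = 6.5 + 3.1 = 9.6 per hour.
Over the interval, μ = 9.6 × 1/3 = 3.2 (a 20-minute interval = 1/3 hours).
P(N = 7) = e^(−3.2) · 3.2^7/7! ≈ 0.0278.

0.0278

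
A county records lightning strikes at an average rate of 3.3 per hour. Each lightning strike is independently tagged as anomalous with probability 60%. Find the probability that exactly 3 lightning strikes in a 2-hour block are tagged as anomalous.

0.1973

Thinning: the lightning strikes that are tagged as anomalous themselves form a Poisson process with rate 0.6 × 3.3 = 1.98 per hour.
Over the interval, μ = 1.98 × 2 = 3.96 (a 2-hour block = 2 hours).
P(N = 3) = e^(−3.96) · 3.96^3/3! ≈ 0.1973.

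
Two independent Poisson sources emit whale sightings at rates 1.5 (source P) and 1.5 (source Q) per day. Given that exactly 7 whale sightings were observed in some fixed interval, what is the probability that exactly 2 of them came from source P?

Given the total, each event is independently from source P with probability p = λ_P/(λ_P+λ_Q) = 1.5/3 = 0.5000.
So K ~ Binomial(7, 1.5/3): P(K = 2) = C(7,2) · (1.5/3)^2 · (1.5/3)^5 ≈ 0.1641.

0.1641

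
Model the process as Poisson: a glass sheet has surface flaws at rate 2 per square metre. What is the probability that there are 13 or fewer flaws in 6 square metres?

Over the interval, μ = 2 × 6 = 12 (6 square metres).
P(N ≤ 13) = Σ_{j=0}^{13} e^(−μ) μ^j/j! ≈ 0.6815.

0.6815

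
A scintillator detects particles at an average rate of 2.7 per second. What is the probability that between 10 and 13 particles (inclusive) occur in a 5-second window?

Over the interval, μ = 2.7 × 5 = 13.5 (a 5-second window = 5 seconds).
P(10 ≤ N ≤ 13) = Σ_{j=10}^{13} e^(−13.5) · 13.5^j/j! ≈ 0.3830.

0.3830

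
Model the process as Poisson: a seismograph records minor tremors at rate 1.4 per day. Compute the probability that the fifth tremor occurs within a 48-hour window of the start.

0.1523

Over the interval, μ = 1.4 × 2 = 2.8 (a 48-hour window = 2 days).
The fifth arrival falls in the interval iff at least 5 events occur there: P(S_5 ≤ t) = P(N ≥ 5) = 1 − P(N ≤ 4) ≈ 0.1523.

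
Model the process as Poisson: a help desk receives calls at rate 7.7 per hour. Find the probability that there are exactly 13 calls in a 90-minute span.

0.1007

Over the interval, μ = 7.7 × 1.5 = 11.55 (a 90-minute span = 1.5 hours).
P(N = 13) = e^(−μ) μ^13/13! = e^(−11.55) · 11.55^13/6227020800 ≈ 0.1007.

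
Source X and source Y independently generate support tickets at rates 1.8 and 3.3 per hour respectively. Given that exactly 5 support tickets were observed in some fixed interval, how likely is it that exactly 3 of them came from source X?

Given the total, each event is independently from source X with probability p = λ_X/(λ_X+λ_Y) = 1.8/5.1 ≈ 0.3529.
So K ~ Binomial(5, 1.8/5.1): P(K = 3) = C(5,3) · (1.8/5.1)^3 · (3.3/5.1)^2 ≈ 0.1841.

0.1841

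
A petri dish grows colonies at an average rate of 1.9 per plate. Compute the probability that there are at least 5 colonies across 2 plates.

0.3322

Over the interval, μ = 1.9 × 2 = 3.8 (2 plates).
P(N ≥ 5) = 1 − P(N ≤ 4) = 1 − Σ_{j=0}^{4} e^(−μ) μ^j/j! ≈ 0.3322.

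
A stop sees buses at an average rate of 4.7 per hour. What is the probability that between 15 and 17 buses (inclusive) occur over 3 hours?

0.2602

Over the interval, μ = 4.7 × 3 = 14.1 (3 hours).
P(15 ≤ N ≤ 17) = Σ_{j=15}^{17} e^(−14.1) · 14.1^j/j! ≈ 0.2602.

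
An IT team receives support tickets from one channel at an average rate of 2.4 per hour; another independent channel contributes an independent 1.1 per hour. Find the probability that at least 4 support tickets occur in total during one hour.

0.4634

Independent Poisson processes superpose: combined rate λ = 2.4 + 1.1 = 3.5 per hour.
So μ = 3.5.
P(N ≥ 4) = 1 − P(N ≤ 3) ≈ 0.4634.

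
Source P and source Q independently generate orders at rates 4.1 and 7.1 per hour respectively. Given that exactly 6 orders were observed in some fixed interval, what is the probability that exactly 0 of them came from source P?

Given the total, each event is independently from source P with probability p = λ_P/(λ_P+λ_Q) = 4.1/11.2 ≈ 0.3661.
So K ~ Binomial(6, 4.1/11.2): P(K = 0) = C(6,0) · (4.1/11.2)^0 · (7.1/11.2)^6 ≈ 0.0649.

0.0649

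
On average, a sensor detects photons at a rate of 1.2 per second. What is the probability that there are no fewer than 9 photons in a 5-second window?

0.1528

Over the interval, μ = 1.2 × 5 = 6 (a 5-second window = 5 seconds).
P(N ≥ 9) = 1 − P(N ≤ 8) = 1 − Σ_{j=0}^{8} e^(−μ) μ^j/j! ≈ 0.1528.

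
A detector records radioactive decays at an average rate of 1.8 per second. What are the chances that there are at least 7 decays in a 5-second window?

Over the interval, μ = 1.8 × 5 = 9 (a 5-second window = 5 seconds).
P(N ≥ 7) = 1 − P(N ≤ 6) = 1 − Σ_{j=0}^{6} e^(−μ) μ^j/j! ≈ 0.7932.

0.7932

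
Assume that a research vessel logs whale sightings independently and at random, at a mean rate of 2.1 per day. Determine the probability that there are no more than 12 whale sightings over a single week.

0.2932

Over the interval, μ = 2.1 × 7 = 14.7 (a week = 7 days).
P(N ≤ 12) = Σ_{j=0}^{12} e^(−μ) μ^j/j! ≈ 0.2932.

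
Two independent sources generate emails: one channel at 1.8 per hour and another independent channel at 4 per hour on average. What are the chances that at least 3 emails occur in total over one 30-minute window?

Independent Poisson processes superpose: combined rate λ = 1.8 + 4 = 5.8 per hour.
Over the interval, μ = 5.8 × 0.5 = 2.9 (a 30-minute window = 0.5 hours).
P(N ≥ 3) = 1 − P(N ≤ 2) ≈ 0.5540.

0.5540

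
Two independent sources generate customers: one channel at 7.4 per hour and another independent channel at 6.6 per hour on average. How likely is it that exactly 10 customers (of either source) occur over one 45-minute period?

Independent Poisson processes superpose: combined rate λ = 7.4 + 6.6 = 14 per hour.
Over the interval, μ = 14 × 0.75 = 10.5 (a 45-minute period = 0.75 hours).
P(N = 10) = e^(−10.5) · 10.5^10/10! ≈ 0.1236.

0.1236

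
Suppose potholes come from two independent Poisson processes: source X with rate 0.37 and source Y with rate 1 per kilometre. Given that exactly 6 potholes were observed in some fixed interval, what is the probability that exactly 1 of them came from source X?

Given the total, each event is independently from source X with probability p = λ_X/(λ_X+λ_Y) = 0.37/1.37 ≈ 0.2701.
So K ~ Binomial(6, 0.37/1.37): P(K = 1) = C(6,1) · (0.37/1.37)^1 · (1/1.37)^5 ≈ 0.3358.

0.3358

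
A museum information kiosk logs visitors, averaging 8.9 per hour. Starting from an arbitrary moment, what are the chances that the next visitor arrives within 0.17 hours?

Inter-arrival times are exponential with rate λ = 8.9 per hour.
P(T ≤ 0.17) = 1 − e^(−λt) = 1 − e^(−8.9 × 0.17) = 1 − e^(−1.513) ≈ 0.7798.

0.7798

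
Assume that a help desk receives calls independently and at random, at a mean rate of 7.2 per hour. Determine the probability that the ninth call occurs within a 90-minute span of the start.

Over the interval, μ = 7.2 × 1.5 = 10.8 (a 90-minute span = 1.5 hours).
The ninth arrival falls in the interval iff at least 9 events occur there: P(S_9 ≤ t) = P(N ≥ 9) = 1 − P(N ≤ 8) ≈ 0.7498.

0.7498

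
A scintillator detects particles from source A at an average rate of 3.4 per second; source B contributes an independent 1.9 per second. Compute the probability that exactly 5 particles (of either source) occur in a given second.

Independent Poisson processes superpose: combined rate λ = 3.4 + 1.9 = 5.3 per second.
So μ = 5.3.
P(N = 5) = e^(−5.3) · 5.3^5/5! ≈ 0.1740.

0.1740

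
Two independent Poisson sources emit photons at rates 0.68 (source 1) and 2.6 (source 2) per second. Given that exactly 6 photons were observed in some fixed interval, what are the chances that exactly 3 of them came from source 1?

0.0888

Given the total, each event is independently from source 1 with probability p = λ_1/(λ_1+λ_2) = 0.68/3.28 ≈ 0.2073.
So K ~ Binomial(6, 0.68/3.28): P(K = 3) = C(6,3) · (0.68/3.28)^3 · (2.6/3.28)^3 ≈ 0.0888.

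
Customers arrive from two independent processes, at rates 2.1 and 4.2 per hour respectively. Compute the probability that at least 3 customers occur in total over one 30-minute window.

0.6096

Independent Poisson processes superpose: combined rate λ = 2.1 + 4.2 = 6.3 per hour.
Over the interval, μ = 6.3 × 0.5 = 3.15 (a 30-minute window = 0.5 hours).
P(N ≥ 3) = 1 − P(N ≤ 2) ≈ 0.6096.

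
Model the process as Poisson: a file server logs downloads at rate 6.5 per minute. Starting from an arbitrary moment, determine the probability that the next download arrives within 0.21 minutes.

Inter-arrival times are exponential with rate λ = 6.5 per minute.
P(T ≤ 0.21) = 1 − e^(−λt) = 1 − e^(−6.5 × 0.21) = 1 − e^(−1.365) ≈ 0.7446.

0.7446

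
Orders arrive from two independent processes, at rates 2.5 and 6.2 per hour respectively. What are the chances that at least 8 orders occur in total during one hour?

Independent Poisson processes superpose: combined rate λ = 2.5 + 6.2 = 8.7 per hour.
So μ = 8.7.
P(N ≥ 8) = 1 − P(N ≤ 7) ≈ 0.6398.

0.6398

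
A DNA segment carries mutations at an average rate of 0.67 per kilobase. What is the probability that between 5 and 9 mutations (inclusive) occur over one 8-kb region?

0.5734

Over the interval, μ = 0.67 × 8 = 5.36 (an 8-kb region = 8 kilobases).
P(5 ≤ N ≤ 9) = Σ_{j=5}^{9} e^(−5.36) · 5.36^j/j! ≈ 0.5734.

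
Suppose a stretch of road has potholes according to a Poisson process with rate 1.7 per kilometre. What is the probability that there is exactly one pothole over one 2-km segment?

Over the interval, μ = 1.7 × 2 = 3.4 (a 2-km segment = 2 kilometres).
P(N = 1) = e^(−μ) μ^1/1! = e^(−3.4) · 3.4^1/1 ≈ 0.1135.

0.1135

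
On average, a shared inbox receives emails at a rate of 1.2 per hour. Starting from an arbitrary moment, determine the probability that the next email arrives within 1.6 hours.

0.8534

Inter-arrival times are exponential with rate λ = 1.2 per hour.
P(T ≤ 1.6) = 1 − e^(−λt) = 1 − e^(−1.2 × 1.6) = 1 − e^(−1.92) ≈ 0.8534.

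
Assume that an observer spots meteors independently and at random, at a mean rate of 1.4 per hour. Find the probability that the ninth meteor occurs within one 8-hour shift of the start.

Over the interval, μ = 1.4 × 8 = 11.2 (an 8-hour shift = 8 hours).
The ninth arrival falls in the interval iff at least 9 events occur there: P(S_9 ≤ t) = P(N ≥ 9) = 1 − P(N ≤ 8) ≈ 0.7853.

0.7853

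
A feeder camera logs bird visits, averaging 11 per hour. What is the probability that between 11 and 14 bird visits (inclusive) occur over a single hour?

0.3942

With mean μ = 11 per hour,
P(11 ≤ N ≤ 14) = Σ_{j=11}^{14} e^(−11) · 11^j/j! ≈ 0.3942.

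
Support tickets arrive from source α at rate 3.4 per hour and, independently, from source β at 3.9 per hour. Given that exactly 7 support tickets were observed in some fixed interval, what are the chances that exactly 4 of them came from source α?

Given the total, each event is independently from source α with probability p = λ_α/(λ_α+λ_β) = 3.4/7.3 ≈ 0.4658.
So K ~ Binomial(7, 3.4/7.3): P(K = 4) = C(7,4) · (3.4/7.3)^4 · (3.9/7.3)^3 ≈ 0.2511.

0.2511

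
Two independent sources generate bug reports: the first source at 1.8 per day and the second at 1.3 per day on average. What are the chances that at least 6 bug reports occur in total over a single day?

0.0943

Independent Poisson processes superpose: combined rate λ = 1.8 + 1.3 = 3.1 per day.
So μ = 3.1.
P(N ≥ 6) = 1 − P(N ≤ 5) ≈ 0.0943.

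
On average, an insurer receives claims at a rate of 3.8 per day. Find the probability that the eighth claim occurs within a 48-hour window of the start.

0.4900

Over the interval, μ = 3.8 × 2 = 7.6 (a 48-hour window = 2 days).
The eighth arrival falls in the interval iff at least 8 events occur there: P(S_8 ≤ t) = P(N ≥ 8) = 1 − P(N ≤ 7) ≈ 0.4900.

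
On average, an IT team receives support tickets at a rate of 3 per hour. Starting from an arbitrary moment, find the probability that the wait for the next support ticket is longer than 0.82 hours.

The wait for the next event is exponential with rate λ = 3 per hour.
P(T > 0.82) = e^(−λt) = e^(−3 × 0.82) = e^(−2.46) ≈ 0.0854.

0.0854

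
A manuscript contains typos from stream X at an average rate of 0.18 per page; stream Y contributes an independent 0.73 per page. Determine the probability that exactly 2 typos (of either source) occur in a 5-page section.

0.1094

Independent Poisson processes superpose: combined rate λ = 0.18 + 0.73 = 0.91 per page.
Over the interval, μ = 0.91 × 5 = 4.55 (a 5-page section = 5 pages).
P(N = 2) = e^(−4.55) · 4.55^2/2! ≈ 0.1094.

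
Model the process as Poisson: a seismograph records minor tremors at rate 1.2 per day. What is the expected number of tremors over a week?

8.4

E[N] = λt = 1.2 × 7 = 8.4 (a week = 7 days).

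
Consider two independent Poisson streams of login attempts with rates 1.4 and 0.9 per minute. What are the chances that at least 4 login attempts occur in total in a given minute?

Independent Poisson processes superpose: combined rate λ = 1.4 + 0.9 = 2.3 per minute.
So μ = 2.3.
P(N ≥ 4) = 1 − P(N ≤ 3) ≈ 0.2007.

0.2007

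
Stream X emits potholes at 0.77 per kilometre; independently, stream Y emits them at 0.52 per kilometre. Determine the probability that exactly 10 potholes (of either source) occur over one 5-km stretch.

Independent Poisson processes superpose: combined rate λ = 0.77 + 0.52 = 1.29 per kilometre.
Over the interval, μ = 1.29 × 5 = 6.45 (a 5-km stretch = 5 kilometres).
P(N = 10) = e^(−6.45) · 6.45^10/10! ≈ 0.0543.

0.0543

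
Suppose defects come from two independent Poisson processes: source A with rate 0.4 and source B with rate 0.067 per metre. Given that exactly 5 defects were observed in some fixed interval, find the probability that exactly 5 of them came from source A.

0.4610

Given the total, each event is independently from source A with probability p = λ_A/(λ_A+λ_B) = 0.4/0.467 ≈ 0.8565.
So K ~ Binomial(5, 0.4/0.467): P(K = 5) = C(5,5) · (0.4/0.467)^5 · (0.067/0.467)^0 ≈ 0.4610.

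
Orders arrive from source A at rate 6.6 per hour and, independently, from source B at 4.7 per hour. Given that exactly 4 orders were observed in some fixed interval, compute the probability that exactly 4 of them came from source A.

0.1164

Given the total, each event is independently from source A with probability p = λ_A/(λ_A+λ_B) = 6.6/11.3 ≈ 0.5841.
So K ~ Binomial(4, 6.6/11.3): P(K = 4) = C(4,4) · (6.6/11.3)^4 · (4.7/11.3)^0 ≈ 0.1164.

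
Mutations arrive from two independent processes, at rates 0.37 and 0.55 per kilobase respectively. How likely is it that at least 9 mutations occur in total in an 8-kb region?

0.3189

Independent Poisson processes superpose: combined rate λ = 0.37 + 0.55 = 0.92 per kilobase.
Over the interval, μ = 0.92 × 8 = 7.36 (an 8-kb region = 8 kilobases).
P(N ≥ 9) = 1 − P(N ≤ 8) ≈ 0.3189.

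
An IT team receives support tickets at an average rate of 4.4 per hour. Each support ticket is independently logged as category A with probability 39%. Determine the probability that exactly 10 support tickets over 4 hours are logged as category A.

0.0668

Thinning: the support tickets that are logged as category A themselves form a Poisson process with rate 0.39 × 4.4 = 1.716 per hour.
Over the interval, μ = 1.716 × 4 = 6.864 (4 hours).
P(N = 10) = e^(−6.864) · 6.864^10/10! ≈ 0.0668.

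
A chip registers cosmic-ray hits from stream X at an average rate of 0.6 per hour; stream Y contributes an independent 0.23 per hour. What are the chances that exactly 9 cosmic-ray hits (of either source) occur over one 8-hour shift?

Independent Poisson processes superpose: combined rate λ = 0.6 + 0.23 = 0.83 per hour.
Over the interval, μ = 0.83 × 8 = 6.64 (an 8-hour shift = 8 hours).
P(N = 9) = e^(−6.64) · 6.64^9/9! ≈ 0.0904.

0.0904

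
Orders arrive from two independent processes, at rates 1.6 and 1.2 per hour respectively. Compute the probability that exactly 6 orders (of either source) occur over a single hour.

Independent Poisson processes superpose: combined rate λ = 1.6 + 1.2 = 2.8 per hour.
So μ = 2.8.
P(N = 6) = e^(−2.8) · 2.8^6/6! ≈ 0.0407.

0.0407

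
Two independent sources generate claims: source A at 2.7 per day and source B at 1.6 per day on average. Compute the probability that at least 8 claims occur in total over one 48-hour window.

Independent Poisson processes superpose: combined rate λ = 2.7 + 1.6 = 4.3 per day.
Over the interval, μ = 4.3 × 2 = 8.6 (a 48-hour window = 2 days).
P(N ≥ 8) = 1 − P(N ≤ 7) ≈ 0.6272.

0.6272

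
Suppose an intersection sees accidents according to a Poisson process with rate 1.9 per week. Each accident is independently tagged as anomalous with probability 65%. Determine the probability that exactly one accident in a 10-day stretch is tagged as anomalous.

0.3022

Thinning: the accidents that are tagged as anomalous themselves form a Poisson process with rate 0.65 × 1.9 = 1.235 per week.
Over the interval, μ = 1.235 × 10/7 ≈ 1.76429 (a 10-day stretch = 10/7 weeks).
P(N = 1) = e^(−1.76429) · 1.76429^1/1! ≈ 0.3022.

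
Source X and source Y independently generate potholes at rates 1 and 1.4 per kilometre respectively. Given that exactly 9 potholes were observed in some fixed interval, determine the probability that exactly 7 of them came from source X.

0.0267

Given the total, each event is independently from source X with probability p = λ_X/(λ_X+λ_Y) = 1/2.4 ≈ 0.4167.
So K ~ Binomial(9, 1/2.4): P(K = 7) = C(9,7) · (1/2.4)^7 · (1.4/2.4)^2 ≈ 0.0267.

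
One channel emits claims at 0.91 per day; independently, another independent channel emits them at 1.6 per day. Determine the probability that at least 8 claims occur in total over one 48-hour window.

0.1355

Independent Poisson processes superpose: combined rate λ = 0.91 + 1.6 = 2.51 per day.
Over the interval, μ = 2.51 × 2 = 5.02 (a 48-hour window = 2 days).
P(N ≥ 8) = 1 − P(N ≤ 7) ≈ 0.1355.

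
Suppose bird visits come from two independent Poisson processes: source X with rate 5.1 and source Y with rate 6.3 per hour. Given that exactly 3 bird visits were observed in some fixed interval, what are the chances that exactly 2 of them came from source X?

Given the total, each event is independently from source X with probability p = λ_X/(λ_X+λ_Y) = 5.1/11.4 ≈ 0.4474.
So K ~ Binomial(3, 5.1/11.4): P(K = 2) = C(3,2) · (5.1/11.4)^2 · (6.3/11.4)^1 ≈ 0.3318.

0.3318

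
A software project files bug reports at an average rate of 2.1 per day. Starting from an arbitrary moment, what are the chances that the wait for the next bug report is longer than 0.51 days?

0.3427

The wait for the next event is exponential with rate λ = 2.1 per day.
P(T > 0.51) = e^(−λt) = e^(−2.1 × 0.51) = e^(−1.071) ≈ 0.3427.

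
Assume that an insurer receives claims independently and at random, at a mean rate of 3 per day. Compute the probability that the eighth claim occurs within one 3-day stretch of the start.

0.6761

Over the interval, μ = 3 × 3 = 9 (a 3-day stretch = 3 days).
The eighth arrival falls in the interval iff at least 8 events occur there: P(S_8 ≤ t) = P(N ≥ 8) = 1 − P(N ≤ 7) ≈ 0.6761.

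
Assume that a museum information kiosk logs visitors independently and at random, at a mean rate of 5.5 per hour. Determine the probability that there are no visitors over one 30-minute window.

Over the interval, μ = 5.5 × 0.5 = 2.75 (a 30-minute window = 0.5 hours).
P(N = 0) = e^(−μ) μ^0/0! = e^(−2.75) · 2.75^0/1 ≈ 0.0639.

0.0639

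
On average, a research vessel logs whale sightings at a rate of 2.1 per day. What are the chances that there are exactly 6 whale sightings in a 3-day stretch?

0.1595

Over the interval, μ = 2.1 × 3 = 6.3 (a 3-day stretch = 3 days).
P(N = 6) = e^(−μ) μ^6/6! = e^(−6.3) · 6.3^6/720 ≈ 0.1595.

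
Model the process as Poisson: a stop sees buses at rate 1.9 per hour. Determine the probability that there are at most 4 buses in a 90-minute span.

Over the interval, μ = 1.9 × 1.5 = 2.85 (a 90-minute span = 1.5 hours).
P(N ≤ 4) = Σ_{j=0}^{4} e^(−μ) μ^j/j! ≈ 0.8398.

0.8398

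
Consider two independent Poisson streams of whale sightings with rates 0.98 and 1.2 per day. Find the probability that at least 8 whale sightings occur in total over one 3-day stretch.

0.3331

Independent Poisson processes superpose: combined rate λ = 0.98 + 1.2 = 2.18 per day.
Over the interval, μ = 2.18 × 3 = 6.54 (a 3-day stretch = 3 days).
P(N ≥ 8) = 1 − P(N ≤ 7) ≈ 0.3331.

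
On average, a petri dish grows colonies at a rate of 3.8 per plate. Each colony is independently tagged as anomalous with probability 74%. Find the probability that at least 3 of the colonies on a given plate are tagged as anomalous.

Thinning: the colonies that are tagged as anomalous themselves form a Poisson process with rate 0.74 × 3.8 = 2.812 per plate.
So μ = 2.812.
P(N ≥ 3) = 1 − P(N ≤ 2) ≈ 0.5334.

0.5334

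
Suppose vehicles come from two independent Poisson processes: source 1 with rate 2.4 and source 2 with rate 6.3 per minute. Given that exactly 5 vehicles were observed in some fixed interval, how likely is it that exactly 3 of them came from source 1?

0.1101

Given the total, each event is independently from source 1 with probability p = λ_1/(λ_1+λ_2) = 2.4/8.7 ≈ 0.2759.
So K ~ Binomial(5, 2.4/8.7): P(K = 3) = C(5,3) · (2.4/8.7)^3 · (6.3/8.7)^2 ≈ 0.1101.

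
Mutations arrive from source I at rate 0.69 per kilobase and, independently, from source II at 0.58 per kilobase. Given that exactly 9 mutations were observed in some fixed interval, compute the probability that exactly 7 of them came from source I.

0.1049

Given the total, each event is independently from source I with probability p = λ_I/(λ_I+λ_II) = 0.69/1.27 ≈ 0.5433.
So K ~ Binomial(9, 0.69/1.27): P(K = 7) = C(9,7) · (0.69/1.27)^7 · (0.58/1.27)^2 ≈ 0.1049.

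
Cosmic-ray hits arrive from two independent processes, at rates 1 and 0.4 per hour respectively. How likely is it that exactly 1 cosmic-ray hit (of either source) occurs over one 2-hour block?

0.1703

Independent Poisson processes superpose: combined rate λ = 1 + 0.4 = 1.4 per hour.
Over the interval, μ = 1.4 × 2 = 2.8 (a 2-hour block = 2 hours).
P(N = 1) = e^(−2.8) · 2.8^1/1! ≈ 0.1703.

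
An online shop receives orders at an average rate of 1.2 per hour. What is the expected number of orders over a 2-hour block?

2.4

E[N] = λt = 1.2 × 2 = 2.4 (a 2-hour block = 2 hours).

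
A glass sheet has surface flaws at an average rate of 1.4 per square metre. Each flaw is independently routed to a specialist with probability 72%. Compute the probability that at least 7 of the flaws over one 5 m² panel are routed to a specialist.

0.2437

Thinning: the flaws that are routed to a specialist themselves form a Poisson process with rate 0.72 × 1.4 = 1.008 per square metre.
Over the interval, μ = 1.008 × 5 = 5.04 (a 5 m² panel = 5 square metres).
P(N ≥ 7) = 1 − P(N ≤ 6) ≈ 0.2437.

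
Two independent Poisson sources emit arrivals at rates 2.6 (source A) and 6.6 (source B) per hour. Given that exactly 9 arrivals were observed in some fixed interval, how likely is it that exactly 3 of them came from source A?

Given the total, each event is independently from source A with probability p = λ_A/(λ_A+λ_B) = 2.6/9.2 ≈ 0.2826.
So K ~ Binomial(9, 2.6/9.2): P(K = 3) = C(9,3) · (2.6/9.2)^3 · (6.6/9.2)^6 ≈ 0.2584.

0.2584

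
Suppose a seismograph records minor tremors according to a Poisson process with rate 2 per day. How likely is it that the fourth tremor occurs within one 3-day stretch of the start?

0.8488

Over the interval, μ = 2 × 3 = 6 (a 3-day stretch = 3 days).
The fourth arrival falls in the interval iff at least 4 events occur there: P(S_4 ≤ t) = P(N ≥ 4) = 1 − P(N ≤ 3) ≈ 0.8488.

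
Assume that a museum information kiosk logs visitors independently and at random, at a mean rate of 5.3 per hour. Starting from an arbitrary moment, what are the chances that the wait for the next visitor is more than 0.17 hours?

0.4062

The wait for the next event is exponential with rate λ = 5.3 per hour.
P(T > 0.17) = e^(−λt) = e^(−5.3 × 0.17) = e^(−0.901) ≈ 0.4062.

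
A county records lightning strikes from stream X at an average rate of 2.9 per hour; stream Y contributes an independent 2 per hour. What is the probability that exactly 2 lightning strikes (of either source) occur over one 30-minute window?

Independent Poisson processes superpose: combined rate λ = 2.9 + 2 = 4.9 per hour.
Over the interval, μ = 4.9 × 0.5 = 2.45 (a 30-minute window = 0.5 hours).
P(N = 2) = e^(−2.45) · 2.45^2/2! ≈ 0.2590.

0.2590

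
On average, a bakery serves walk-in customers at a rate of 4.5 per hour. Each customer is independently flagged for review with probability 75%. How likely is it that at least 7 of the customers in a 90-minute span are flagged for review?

Thinning: the customers that are flagged for review themselves form a Poisson process with rate 0.75 × 4.5 = 3.375 per hour.
Over the interval, μ = 3.375 × 1.5 = 5.0625 (a 90-minute span = 1.5 hours).
P(N ≥ 7) = 1 − P(N ≤ 6) ≈ 0.2470.

0.2470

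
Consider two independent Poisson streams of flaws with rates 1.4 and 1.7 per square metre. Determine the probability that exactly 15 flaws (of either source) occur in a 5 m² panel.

0.1016

Independent Poisson processes superpose: combined rate λ = 1.4 + 1.7 = 3.1 per square metre.
Over the interval, μ = 3.1 × 5 = 15.5 (a 5 m² panel = 5 square metres).
P(N = 15) = e^(−15.5) · 15.5^15/15! ≈ 0.1016.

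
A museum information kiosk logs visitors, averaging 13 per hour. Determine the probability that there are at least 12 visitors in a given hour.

0.6468

With mean μ = 13 per hour,
P(N ≥ 12) = 1 − P(N ≤ 11) = 1 − Σ_{j=0}^{11} e^(−μ) μ^j/j! ≈ 0.6468.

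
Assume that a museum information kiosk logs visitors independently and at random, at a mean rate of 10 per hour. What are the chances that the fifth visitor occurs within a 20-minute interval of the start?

0.2435

Over the interval, μ = 10 × 1/3 ≈ 3.33333 (a 20-minute interval = 1/3 hours).
The fifth arrival falls in the interval iff at least 5 events occur there: P(S_5 ≤ t) = P(N ≥ 5) = 1 − P(N ≤ 4) ≈ 0.2435.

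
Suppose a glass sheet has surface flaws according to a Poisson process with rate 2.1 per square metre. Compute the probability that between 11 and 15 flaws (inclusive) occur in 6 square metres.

Over the interval, μ = 2.1 × 6 = 12.6 (6 square metres).
P(11 ≤ N ≤ 15) = Σ_{j=11}^{15} e^(−12.6) · 12.6^j/j! ≈ 0.5102.

0.5102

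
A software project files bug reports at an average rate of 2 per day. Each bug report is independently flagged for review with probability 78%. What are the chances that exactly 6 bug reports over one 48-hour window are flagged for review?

Thinning: the bug reports that are flagged for review themselves form a Poisson process with rate 0.78 × 2 = 1.56 per day.
Over the interval, μ = 1.56 × 2 = 3.12 (a 48-hour window = 2 days).
P(N = 6) = e^(−3.12) · 3.12^6/6! ≈ 0.0566.

0.0566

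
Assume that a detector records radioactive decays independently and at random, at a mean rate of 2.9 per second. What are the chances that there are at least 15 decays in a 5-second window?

Over the interval, μ = 2.9 × 5 = 14.5 (a 5-second window = 5 seconds).
P(N ≥ 15) = 1 − P(N ≤ 14) = 1 − Σ_{j=0}^{14} e^(−μ) μ^j/j! ≈ 0.4824.

0.4824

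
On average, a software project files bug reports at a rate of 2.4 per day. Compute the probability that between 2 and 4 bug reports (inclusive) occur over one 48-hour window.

Over the interval, μ = 2.4 × 2 = 4.8 (a 48-hour window = 2 days).
P(2 ≤ N ≤ 4) = Σ_{j=2}^{4} e^(−4.8) · 4.8^j/j! ≈ 0.4285.

0.4285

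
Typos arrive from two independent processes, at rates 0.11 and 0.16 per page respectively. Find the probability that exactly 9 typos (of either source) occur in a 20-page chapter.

Independent Poisson processes superpose: combined rate λ = 0.11 + 0.16 = 0.27 per page.
Over the interval, μ = 0.27 × 20 = 5.4 (a 20-page chapter = 20 pages).
P(N = 9) = e^(−5.4) · 5.4^9/9! ≈ 0.0486.

0.0486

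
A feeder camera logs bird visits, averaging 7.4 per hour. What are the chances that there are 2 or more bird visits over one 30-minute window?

Over the interval, μ = 7.4 × 0.5 = 3.7 (a 30-minute window = 0.5 hours).
P(N ≥ 2) = 1 − P(N ≤ 1) = 1 − Σ_{j=0}^{1} e^(−μ) μ^j/j! ≈ 0.8838.

0.8838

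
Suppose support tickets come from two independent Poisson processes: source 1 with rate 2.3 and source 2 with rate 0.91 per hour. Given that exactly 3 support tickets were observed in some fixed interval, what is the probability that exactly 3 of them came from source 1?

Given the total, each event is independently from source 1 with probability p = λ_1/(λ_1+λ_2) = 2.3/3.21 ≈ 0.7165.
So K ~ Binomial(3, 2.3/3.21): P(K = 3) = C(3,3) · (2.3/3.21)^3 · (0.91/3.21)^0 ≈ 0.3678.

0.3678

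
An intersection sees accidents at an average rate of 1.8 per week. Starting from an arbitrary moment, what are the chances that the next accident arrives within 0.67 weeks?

Inter-arrival times are exponential with rate λ = 1.8 per week.
P(T ≤ 0.67) = 1 − e^(−λt) = 1 − e^(−1.8 × 0.67) = 1 − e^(−1.206) ≈ 0.7006.

0.7006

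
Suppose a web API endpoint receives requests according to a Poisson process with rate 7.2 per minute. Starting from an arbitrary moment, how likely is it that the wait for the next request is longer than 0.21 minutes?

0.2205

The wait for the next event is exponential with rate λ = 7.2 per minute.
P(T > 0.21) = e^(−λt) = e^(−7.2 × 0.21) = e^(−1.512) ≈ 0.2205.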